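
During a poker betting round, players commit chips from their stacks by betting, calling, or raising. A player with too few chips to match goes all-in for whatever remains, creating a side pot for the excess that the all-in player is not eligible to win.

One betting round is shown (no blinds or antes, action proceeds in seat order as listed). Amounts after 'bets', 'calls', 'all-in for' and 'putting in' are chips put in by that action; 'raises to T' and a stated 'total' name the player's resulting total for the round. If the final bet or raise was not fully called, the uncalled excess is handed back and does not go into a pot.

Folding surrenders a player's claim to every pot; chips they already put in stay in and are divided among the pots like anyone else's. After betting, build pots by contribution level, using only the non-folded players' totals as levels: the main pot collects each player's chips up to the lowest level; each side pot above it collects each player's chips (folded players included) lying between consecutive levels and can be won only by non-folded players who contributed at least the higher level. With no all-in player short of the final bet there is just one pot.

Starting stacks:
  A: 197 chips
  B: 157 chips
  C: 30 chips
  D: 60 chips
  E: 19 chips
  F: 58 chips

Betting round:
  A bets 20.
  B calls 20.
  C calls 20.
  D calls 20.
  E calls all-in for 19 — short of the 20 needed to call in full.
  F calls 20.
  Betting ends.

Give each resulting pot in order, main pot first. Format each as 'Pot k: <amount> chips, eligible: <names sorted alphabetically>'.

Pot 1: 114 chips, eligible: A, B, C, D, E, F
Pot 2: 5 chips, eligible: A, B, C, D, F

Derivation:
Contributions: A=20, B=20, C=20, D=20, E=19, F=20
Pot levels (distinct totals of non-folded players): 19, 20
Layer 1-19: 19 each from A, B, C, D, E, F = 19*6 = 114 chips; eligible A, B, C, D, E, F
Layer 20-20: 1 each from A, B, C, D, F = 1*5 = 5 chips; eligible A, B, C, D, F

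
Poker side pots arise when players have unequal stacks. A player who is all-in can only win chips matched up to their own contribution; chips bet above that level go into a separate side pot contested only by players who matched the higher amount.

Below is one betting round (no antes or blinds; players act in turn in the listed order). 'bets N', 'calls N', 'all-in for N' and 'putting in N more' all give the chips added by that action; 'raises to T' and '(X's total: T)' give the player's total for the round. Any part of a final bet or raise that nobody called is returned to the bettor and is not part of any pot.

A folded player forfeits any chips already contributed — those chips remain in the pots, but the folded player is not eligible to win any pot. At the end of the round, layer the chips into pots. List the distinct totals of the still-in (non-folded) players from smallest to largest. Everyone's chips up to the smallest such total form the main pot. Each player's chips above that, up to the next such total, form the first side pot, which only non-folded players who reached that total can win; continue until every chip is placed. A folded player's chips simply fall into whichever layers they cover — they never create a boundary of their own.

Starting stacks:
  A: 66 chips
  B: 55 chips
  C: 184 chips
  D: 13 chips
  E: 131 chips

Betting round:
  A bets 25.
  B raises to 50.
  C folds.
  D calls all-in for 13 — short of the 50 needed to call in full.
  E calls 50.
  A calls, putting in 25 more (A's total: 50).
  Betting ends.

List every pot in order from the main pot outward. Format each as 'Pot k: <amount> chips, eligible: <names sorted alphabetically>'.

Pot 1: 52 chips, eligible: A, B, D, E
Pot 2: 111 chips, eligible: A, B, E

Derivation:
Contributions: A=50, B=50, D=13, E=50
Folded: C
Pot levels (distinct totals of non-folded players): 13, 50
Layer 1-13: 13 each from A, B, D, E = 13*4 = 52 chips; eligible A, B, D, E
Layer 14-50: 37 each from A, B, E = 37*3 = 111 chips; eligible A, B, E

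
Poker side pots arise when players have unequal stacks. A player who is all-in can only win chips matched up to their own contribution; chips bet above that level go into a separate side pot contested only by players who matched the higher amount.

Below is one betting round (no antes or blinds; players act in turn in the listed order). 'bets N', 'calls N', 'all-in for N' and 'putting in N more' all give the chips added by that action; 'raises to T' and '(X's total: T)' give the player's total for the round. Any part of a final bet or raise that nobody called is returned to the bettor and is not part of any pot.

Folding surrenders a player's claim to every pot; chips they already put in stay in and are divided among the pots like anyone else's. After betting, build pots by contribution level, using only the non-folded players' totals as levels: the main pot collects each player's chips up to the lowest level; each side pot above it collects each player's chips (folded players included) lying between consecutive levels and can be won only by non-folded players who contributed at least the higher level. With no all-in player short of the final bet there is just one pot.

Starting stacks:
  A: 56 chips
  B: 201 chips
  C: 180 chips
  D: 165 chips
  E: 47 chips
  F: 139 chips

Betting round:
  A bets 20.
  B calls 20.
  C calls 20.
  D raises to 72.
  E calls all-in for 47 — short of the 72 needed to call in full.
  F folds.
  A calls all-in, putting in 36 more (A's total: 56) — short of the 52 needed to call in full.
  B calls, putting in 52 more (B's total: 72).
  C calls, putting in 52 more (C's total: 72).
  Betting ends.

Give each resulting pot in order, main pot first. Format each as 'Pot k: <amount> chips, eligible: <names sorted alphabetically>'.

Contributions: A=56, B=72, C=72, D=72, E=47
Folded: F
Pot levels (distinct totals of non-folded players): 47, 56, 72
Layer 1-47: 47 each from A, B, C, D, E = 47*5 = 235 chips; eligible A, B, C, D, E
Layer 48-56: 9 each from A, B, C, D = 9*4 = 36 chips; eligible A, B, C, D
Layer 57-72: 16 each from B, C, D = 16*3 = 48 chips; eligible B, C, D

Pot 1: 235 chips, eligible: A, B, C, D, E
Pot 2: 36 chips, eligible: A, B, C, D
Pot 3: 48 chips, eligible: B, C, D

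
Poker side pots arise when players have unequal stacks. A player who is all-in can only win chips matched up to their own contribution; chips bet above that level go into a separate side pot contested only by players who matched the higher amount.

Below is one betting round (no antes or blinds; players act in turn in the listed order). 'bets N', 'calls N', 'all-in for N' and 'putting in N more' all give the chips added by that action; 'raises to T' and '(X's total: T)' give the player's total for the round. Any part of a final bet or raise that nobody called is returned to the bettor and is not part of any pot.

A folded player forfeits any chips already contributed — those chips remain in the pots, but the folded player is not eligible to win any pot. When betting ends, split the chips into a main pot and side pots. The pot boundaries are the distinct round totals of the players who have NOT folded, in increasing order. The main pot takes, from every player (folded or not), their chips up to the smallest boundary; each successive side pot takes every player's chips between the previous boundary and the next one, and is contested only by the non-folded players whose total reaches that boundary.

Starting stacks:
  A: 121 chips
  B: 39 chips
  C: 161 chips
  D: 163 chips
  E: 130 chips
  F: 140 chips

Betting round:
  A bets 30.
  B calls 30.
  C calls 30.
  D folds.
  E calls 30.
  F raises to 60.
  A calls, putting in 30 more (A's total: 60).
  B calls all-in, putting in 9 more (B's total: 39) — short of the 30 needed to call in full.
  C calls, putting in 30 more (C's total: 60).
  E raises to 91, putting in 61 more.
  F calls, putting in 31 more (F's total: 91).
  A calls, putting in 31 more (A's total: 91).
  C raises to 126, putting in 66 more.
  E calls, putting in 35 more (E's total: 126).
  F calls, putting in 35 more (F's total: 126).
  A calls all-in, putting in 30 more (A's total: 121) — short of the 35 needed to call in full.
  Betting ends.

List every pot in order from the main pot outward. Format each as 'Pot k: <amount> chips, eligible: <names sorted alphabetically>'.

Contributions: A=121, B=39, C=126, E=126, F=126
Folded: D
Pot levels (distinct totals of non-folded players): 39, 121, 126
Layer 1-39: 39 each from A, B, C, E, F = 39*5 = 195 chips; eligible A, B, C, E, F
Layer 40-121: 82 each from A, C, E, F = 82*4 = 328 chips; eligible A, C, E, F
Layer 122-126: 5 each from C, E, F = 5*3 = 15 chips; eligible C, E, F

Pot 1: 195 chips, eligible: A, B, C, E, F
Pot 2: 328 chips, eligible: A, C, E, F
Pot 3: 15 chips, eligible: C, E, F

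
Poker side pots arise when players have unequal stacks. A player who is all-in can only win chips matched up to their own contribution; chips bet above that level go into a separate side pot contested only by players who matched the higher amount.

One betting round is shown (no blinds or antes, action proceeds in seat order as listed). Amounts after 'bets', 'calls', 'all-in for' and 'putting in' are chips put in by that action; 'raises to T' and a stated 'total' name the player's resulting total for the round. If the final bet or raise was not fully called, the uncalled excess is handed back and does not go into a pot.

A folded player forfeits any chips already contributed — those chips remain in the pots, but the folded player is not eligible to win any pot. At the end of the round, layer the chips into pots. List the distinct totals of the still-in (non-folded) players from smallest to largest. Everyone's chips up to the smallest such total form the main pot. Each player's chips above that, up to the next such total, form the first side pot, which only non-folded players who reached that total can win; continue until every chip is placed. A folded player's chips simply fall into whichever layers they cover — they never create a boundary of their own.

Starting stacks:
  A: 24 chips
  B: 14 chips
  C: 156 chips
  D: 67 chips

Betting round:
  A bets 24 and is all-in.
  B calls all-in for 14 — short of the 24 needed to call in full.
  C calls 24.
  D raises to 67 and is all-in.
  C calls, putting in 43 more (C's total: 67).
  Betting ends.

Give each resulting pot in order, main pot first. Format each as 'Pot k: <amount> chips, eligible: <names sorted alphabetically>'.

Contributions: A=24, B=14, C=67, D=67
Pot levels (distinct totals of non-folded players): 14, 24, 67
Layer 1-14: 14 each from A, B, C, D = 14*4 = 56 chips; eligible A, B, C, D
Layer 15-24: 10 each from A, C, D = 10*3 = 30 chips; eligible A, C, D
Layer 25-67: 43 each from C, D = 43*2 = 86 chips; eligible C, D

Pot 1: 56 chips, eligible: A, B, C, D
Pot 2: 30 chips, eligible: A, C, D
Pot 3: 86 chips, eligible: C, D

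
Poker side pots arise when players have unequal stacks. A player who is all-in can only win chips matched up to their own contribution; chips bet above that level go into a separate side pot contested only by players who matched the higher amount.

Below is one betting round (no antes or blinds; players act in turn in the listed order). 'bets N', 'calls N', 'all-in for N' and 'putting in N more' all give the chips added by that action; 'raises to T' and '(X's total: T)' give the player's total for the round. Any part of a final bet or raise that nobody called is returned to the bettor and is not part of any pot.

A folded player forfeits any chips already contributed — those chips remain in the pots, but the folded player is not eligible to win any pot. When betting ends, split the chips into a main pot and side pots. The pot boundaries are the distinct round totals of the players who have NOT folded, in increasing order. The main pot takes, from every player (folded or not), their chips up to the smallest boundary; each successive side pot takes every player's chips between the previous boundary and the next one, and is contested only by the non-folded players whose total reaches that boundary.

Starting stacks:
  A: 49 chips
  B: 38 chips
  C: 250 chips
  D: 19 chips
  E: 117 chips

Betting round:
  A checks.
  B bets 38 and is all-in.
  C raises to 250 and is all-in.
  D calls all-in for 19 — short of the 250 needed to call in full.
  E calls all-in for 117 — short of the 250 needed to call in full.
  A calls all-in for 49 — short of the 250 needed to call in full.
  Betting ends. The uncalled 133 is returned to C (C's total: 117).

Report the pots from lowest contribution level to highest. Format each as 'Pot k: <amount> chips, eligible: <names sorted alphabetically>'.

Pot 1: 95 chips, eligible: A, B, C, D, E
Pot 2: 76 chips, eligible: A, B, C, E
Pot 3: 33 chips, eligible: A, C, E
Pot 4: 136 chips, eligible: C, E

Derivation:
Contributions (after 133 returned to C): A=49, B=38, C=117, D=19, E=117
Pot levels (distinct totals of non-folded players): 19, 38, 49, 117
Layer 1-19: 19 each from A, B, C, D, E = 19*5 = 95 chips; eligible A, B, C, D, E
Layer 20-38: 19 each from A, B, C, E = 19*4 = 76 chips; eligible A, B, C, E
Layer 39-49: 11 each from A, C, E = 11*3 = 33 chips; eligible A, C, E
Layer 50-117: 68 each from C, E = 68*2 = 136 chips; eligible C, E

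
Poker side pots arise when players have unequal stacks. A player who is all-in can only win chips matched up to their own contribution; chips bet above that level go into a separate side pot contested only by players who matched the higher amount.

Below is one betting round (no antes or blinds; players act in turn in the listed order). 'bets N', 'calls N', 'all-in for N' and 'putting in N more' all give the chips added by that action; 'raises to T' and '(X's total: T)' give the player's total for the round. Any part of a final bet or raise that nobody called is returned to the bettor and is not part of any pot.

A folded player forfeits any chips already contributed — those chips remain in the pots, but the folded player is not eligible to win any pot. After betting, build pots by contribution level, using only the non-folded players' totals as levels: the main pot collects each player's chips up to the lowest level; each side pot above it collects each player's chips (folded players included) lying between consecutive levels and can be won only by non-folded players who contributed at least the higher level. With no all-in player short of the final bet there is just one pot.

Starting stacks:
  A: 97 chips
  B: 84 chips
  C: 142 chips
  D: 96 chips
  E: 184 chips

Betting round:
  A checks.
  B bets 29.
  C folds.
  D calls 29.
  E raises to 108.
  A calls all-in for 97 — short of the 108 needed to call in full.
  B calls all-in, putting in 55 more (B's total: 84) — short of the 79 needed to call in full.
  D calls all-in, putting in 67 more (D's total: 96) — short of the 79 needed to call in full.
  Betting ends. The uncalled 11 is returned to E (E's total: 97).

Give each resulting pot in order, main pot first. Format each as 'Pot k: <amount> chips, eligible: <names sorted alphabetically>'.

Contributions (after 11 returned to E): A=97, B=84, D=96, E=97
Folded: C
Pot levels (distinct totals of non-folded players): 84, 96, 97
Layer 1-84: 84 each from A, B, D, E = 84*4 = 336 chips; eligible A, B, D, E
Layer 85-96: 12 each from A, D, E = 12*3 = 36 chips; eligible A, D, E
Layer 97-97: 1 each from A, E = 1*2 = 2 chips; eligible A, E

Pot 1: 336 chips, eligible: A, B, D, E
Pot 2: 36 chips, eligible: A, D, E
Pot 3: 2 chips, eligible: A, E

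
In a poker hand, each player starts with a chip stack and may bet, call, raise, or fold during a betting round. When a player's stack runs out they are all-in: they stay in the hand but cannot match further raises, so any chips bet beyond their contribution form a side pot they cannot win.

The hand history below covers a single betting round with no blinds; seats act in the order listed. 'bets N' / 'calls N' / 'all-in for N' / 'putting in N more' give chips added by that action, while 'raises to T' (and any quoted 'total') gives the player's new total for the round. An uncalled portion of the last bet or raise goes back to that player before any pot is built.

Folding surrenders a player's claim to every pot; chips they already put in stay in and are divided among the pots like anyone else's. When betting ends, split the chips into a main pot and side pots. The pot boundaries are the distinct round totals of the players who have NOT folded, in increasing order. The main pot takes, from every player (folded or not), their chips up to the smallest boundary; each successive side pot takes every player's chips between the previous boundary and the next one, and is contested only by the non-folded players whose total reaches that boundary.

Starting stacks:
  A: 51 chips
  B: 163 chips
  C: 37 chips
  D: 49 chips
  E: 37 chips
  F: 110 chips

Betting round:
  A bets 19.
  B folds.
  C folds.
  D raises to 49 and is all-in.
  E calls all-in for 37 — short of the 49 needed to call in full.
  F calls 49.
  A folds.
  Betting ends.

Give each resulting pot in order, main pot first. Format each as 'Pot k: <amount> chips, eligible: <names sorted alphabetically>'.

Contributions: A=19, D=49, E=37, F=49
Folded: A, B, C
Pot levels (distinct totals of non-folded players): 37, 49
Layer 1-37: A 19 + D 37 + E 37 + F 37 = 130 chips; eligible D, E, F
Layer 38-49: 12 each from D, F = 12*2 = 24 chips; eligible D, F

Pot 1: 130 chips, eligible: D, E, F
Pot 2: 24 chips, eligible: D, F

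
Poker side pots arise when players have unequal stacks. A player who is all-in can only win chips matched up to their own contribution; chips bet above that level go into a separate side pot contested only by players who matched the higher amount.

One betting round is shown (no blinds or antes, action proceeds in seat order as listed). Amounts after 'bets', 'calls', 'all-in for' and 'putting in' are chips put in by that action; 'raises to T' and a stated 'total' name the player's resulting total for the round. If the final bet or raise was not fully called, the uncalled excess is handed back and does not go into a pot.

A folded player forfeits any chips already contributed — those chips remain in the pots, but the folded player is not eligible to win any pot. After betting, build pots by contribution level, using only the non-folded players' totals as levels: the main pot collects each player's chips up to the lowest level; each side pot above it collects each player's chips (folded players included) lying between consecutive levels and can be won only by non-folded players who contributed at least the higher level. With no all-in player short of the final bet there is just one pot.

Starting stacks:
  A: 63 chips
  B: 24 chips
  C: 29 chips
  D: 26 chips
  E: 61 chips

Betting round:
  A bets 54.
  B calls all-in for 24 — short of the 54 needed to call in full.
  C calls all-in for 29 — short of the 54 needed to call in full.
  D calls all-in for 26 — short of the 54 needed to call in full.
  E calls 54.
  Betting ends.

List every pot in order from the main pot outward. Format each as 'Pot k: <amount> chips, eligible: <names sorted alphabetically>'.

Pot 1: 120 chips, eligible: A, B, C, D, E
Pot 2: 8 chips, eligible: A, C, D, E
Pot 3: 9 chips, eligible: A, C, E
Pot 4: 50 chips, eligible: A, E

Derivation:
Contributions: A=54, B=24, C=29, D=26, E=54
Pot levels (distinct totals of non-folded players): 24, 26, 29, 54
Layer 1-24: 24 each from A, B, C, D, E = 24*5 = 120 chips; eligible A, B, C, D, E
Layer 25-26: 2 each from A, C, D, E = 2*4 = 8 chips; eligible A, C, D, E
Layer 27-29: 3 each from A, C, E = 3*3 = 9 chips; eligible A, C, E
Layer 30-54: 25 each from A, E = 25*2 = 50 chips; eligible A, E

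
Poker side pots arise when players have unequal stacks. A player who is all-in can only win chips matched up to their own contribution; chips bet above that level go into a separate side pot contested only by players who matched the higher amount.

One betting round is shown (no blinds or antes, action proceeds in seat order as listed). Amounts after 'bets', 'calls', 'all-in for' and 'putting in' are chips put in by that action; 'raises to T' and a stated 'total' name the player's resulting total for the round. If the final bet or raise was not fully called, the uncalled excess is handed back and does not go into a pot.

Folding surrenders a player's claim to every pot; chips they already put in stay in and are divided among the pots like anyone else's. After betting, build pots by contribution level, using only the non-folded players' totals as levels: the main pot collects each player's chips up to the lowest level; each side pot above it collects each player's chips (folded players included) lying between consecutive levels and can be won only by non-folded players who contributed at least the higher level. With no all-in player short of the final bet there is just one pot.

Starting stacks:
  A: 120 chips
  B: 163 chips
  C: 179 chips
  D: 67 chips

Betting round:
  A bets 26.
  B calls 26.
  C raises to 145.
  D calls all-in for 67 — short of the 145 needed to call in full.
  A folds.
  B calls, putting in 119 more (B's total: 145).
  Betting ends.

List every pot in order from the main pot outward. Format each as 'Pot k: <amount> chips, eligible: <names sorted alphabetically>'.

Contributions: A=26, B=145, C=145, D=67
Folded: A
Pot levels (distinct totals of non-folded players): 67, 145
Layer 1-67: A 26 + B 67 + C 67 + D 67 = 227 chips; eligible B, C, D
Layer 68-145: 78 each from B, C = 78*2 = 156 chips; eligible B, C

Pot 1: 227 chips, eligible: B, C, D
Pot 2: 156 chips, eligible: B, C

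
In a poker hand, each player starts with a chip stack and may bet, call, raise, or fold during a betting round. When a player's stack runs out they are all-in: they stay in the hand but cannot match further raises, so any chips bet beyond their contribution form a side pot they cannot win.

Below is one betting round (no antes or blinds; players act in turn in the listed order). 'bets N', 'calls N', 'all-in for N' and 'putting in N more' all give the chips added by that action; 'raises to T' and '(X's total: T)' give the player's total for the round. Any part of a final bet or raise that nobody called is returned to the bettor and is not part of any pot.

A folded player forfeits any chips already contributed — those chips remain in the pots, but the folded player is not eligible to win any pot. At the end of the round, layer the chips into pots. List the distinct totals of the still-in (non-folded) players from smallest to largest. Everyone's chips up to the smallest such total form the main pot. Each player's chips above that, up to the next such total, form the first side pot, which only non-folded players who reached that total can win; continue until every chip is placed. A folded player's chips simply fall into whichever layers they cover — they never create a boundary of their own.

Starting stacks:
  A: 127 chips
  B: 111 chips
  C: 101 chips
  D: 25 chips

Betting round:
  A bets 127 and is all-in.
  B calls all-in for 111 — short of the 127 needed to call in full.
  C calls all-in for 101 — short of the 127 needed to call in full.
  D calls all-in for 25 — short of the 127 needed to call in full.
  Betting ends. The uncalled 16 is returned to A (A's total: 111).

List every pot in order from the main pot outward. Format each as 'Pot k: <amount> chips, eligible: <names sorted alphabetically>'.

Contributions (after 16 returned to A): A=111, B=111, C=101, D=25
Pot levels (distinct totals of non-folded players): 25, 101, 111
Layer 1-25: 25 each from A, B, C, D = 25*4 = 100 chips; eligible A, B, C, D
Layer 26-101: 76 each from A, B, C = 76*3 = 228 chips; eligible A, B, C
Layer 102-111: 10 each from A, B = 10*2 = 20 chips; eligible A, B

Pot 1: 100 chips, eligible: A, B, C, D
Pot 2: 228 chips, eligible: A, B, C
Pot 3: 20 chips, eligible: A, B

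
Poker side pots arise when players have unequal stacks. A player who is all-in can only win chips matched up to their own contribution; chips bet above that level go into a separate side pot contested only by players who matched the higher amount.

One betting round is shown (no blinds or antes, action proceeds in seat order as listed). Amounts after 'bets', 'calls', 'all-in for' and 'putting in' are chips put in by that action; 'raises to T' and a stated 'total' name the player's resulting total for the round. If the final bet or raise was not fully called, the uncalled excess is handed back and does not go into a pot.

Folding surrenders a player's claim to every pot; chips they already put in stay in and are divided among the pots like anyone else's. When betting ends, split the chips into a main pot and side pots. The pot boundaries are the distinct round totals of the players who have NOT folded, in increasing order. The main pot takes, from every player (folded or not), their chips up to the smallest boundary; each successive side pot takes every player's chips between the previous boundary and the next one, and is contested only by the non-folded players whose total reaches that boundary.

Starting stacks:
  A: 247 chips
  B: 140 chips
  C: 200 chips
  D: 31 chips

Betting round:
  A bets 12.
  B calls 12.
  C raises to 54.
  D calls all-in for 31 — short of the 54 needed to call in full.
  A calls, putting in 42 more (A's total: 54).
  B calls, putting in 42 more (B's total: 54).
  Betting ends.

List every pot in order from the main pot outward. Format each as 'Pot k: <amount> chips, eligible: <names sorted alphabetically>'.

Pot 1: 124 chips, eligible: A, B, C, D
Pot 2: 69 chips, eligible: A, B, C

Derivation:
Contributions: A=54, B=54, C=54, D=31
Pot levels (distinct totals of non-folded players): 31, 54
Layer 1-31: 31 each from A, B, C, D = 31*4 = 124 chips; eligible A, B, C, D
Layer 32-54: 23 each from A, B, C = 23*3 = 69 chips; eligible A, B, C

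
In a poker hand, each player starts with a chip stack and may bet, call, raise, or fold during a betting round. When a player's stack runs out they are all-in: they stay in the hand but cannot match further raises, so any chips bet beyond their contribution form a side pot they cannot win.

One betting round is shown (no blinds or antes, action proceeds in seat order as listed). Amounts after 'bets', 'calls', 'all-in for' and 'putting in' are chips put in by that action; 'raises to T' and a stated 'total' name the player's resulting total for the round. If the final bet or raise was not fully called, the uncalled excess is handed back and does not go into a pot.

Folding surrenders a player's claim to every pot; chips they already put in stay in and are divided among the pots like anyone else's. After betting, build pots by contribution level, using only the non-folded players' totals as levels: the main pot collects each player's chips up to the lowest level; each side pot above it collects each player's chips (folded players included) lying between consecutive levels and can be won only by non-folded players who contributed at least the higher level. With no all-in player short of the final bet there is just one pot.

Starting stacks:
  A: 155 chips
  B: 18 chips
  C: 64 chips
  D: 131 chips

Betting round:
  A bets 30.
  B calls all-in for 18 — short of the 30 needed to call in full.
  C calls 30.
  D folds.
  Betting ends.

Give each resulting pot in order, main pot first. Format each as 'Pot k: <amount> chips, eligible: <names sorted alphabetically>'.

Pot 1: 54 chips, eligible: A, B, C
Pot 2: 24 chips, eligible: A, C

Derivation:
Contributions: A=30, B=18, C=30
Folded: D
Pot levels (distinct totals of non-folded players): 18, 30
Layer 1-18: 18 each from A, B, C = 18*3 = 54 chips; eligible A, B, C
Layer 19-30: 12 each from A, C = 12*2 = 24 chips; eligible A, C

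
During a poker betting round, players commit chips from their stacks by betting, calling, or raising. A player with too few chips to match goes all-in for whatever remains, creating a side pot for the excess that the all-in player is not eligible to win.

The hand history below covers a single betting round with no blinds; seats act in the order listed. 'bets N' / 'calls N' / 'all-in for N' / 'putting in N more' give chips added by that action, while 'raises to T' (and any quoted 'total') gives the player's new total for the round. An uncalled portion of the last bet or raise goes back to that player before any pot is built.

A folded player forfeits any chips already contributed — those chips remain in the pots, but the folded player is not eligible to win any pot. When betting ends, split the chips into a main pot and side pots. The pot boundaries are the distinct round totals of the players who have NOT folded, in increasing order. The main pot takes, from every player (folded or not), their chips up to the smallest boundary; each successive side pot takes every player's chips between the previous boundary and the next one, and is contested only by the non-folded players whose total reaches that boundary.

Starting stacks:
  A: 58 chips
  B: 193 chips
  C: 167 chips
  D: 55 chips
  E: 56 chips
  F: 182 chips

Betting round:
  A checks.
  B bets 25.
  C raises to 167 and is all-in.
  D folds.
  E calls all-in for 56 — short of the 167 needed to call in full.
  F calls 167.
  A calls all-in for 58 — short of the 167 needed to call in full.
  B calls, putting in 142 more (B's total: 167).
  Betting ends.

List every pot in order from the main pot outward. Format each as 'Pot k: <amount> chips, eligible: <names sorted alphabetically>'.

Contributions: A=58, B=167, C=167, E=56, F=167
Folded: D
Pot levels (distinct totals of non-folded players): 56, 58, 167
Layer 1-56: 56 each from A, B, C, E, F = 56*5 = 280 chips; eligible A, B, C, E, F
Layer 57-58: 2 each from A, B, C, F = 2*4 = 8 chips; eligible A, B, C, F
Layer 59-167: 109 each from B, C, F = 109*3 = 327 chips; eligible B, C, F

Pot 1: 280 chips, eligible: A, B, C, E, F
Pot 2: 8 chips, eligible: A, B, C, F
Pot 3: 327 chips, eligible: B, C, F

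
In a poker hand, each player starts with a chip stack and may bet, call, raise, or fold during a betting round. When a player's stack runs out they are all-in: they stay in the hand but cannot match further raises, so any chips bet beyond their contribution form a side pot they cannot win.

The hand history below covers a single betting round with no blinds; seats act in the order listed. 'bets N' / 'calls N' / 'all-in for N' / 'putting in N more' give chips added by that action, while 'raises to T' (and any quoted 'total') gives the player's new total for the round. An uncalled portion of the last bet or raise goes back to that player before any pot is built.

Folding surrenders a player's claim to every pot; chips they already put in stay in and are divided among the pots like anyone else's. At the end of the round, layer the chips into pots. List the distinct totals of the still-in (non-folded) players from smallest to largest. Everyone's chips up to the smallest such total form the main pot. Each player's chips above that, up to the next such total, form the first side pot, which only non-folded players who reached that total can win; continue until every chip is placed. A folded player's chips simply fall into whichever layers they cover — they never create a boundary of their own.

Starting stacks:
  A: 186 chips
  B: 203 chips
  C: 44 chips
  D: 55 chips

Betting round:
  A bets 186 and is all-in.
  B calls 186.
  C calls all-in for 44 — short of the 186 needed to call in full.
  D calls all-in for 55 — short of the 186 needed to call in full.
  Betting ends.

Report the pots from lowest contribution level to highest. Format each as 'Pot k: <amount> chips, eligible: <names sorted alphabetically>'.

Contributions: A=186, B=186, C=44, D=55
Pot levels (distinct totals of non-folded players): 44, 55, 186
Layer 1-44: 44 each from A, B, C, D = 44*4 = 176 chips; eligible A, B, C, D
Layer 45-55: 11 each from A, B, D = 11*3 = 33 chips; eligible A, B, D
Layer 56-186: 131 each from A, B = 131*2 = 262 chips; eligible A, B

Pot 1: 176 chips, eligible: A, B, C, D
Pot 2: 33 chips, eligible: A, B, D
Pot 3: 262 chips, eligible: A, B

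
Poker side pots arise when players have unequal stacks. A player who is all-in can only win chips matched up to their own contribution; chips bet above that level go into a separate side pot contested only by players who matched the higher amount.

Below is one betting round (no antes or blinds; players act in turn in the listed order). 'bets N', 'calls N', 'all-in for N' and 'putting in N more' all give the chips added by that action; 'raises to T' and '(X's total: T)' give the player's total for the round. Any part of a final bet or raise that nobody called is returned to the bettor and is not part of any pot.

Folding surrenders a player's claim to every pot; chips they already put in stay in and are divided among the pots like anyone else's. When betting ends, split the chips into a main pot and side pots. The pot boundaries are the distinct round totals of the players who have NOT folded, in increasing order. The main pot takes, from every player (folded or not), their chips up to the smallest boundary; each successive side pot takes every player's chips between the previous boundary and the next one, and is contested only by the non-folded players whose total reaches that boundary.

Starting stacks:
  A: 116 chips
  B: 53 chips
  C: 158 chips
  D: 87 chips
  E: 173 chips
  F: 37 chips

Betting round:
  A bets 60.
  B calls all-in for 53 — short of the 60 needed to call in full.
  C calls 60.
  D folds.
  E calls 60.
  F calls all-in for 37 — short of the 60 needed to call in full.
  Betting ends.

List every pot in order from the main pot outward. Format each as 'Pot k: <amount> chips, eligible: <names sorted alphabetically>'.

Contributions: A=60, B=53, C=60, E=60, F=37
Folded: D
Pot levels (distinct totals of non-folded players): 37, 53, 60
Layer 1-37: 37 each from A, B, C, E, F = 37*5 = 185 chips; eligible A, B, C, E, F
Layer 38-53: 16 each from A, B, C, E = 16*4 = 64 chips; eligible A, B, C, E
Layer 54-60: 7 each from A, C, E = 7*3 = 21 chips; eligible A, C, E

Pot 1: 185 chips, eligible: A, B, C, E, F
Pot 2: 64 chips, eligible: A, B, C, E
Pot 3: 21 chips, eligible: A, C, E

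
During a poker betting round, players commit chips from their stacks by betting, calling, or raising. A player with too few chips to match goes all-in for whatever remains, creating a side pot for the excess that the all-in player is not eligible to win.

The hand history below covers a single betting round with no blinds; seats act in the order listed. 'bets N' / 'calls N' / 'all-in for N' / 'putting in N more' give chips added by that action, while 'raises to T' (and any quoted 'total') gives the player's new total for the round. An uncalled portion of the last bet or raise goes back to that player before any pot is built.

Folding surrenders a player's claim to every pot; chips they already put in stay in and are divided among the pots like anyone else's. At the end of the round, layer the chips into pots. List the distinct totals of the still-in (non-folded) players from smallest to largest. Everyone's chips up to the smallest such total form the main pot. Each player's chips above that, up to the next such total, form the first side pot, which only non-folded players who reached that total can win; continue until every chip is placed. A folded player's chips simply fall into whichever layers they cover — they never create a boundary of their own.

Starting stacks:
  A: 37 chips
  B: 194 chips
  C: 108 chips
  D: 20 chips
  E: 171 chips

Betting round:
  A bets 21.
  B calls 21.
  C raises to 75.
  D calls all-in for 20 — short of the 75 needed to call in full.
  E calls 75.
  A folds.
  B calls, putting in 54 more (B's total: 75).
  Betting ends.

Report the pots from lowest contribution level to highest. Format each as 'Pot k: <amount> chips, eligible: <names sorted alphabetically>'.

Contributions: A=21, B=75, C=75, D=20, E=75
Folded: A
Pot levels (distinct totals of non-folded players): 20, 75
Layer 1-20: 20 each from A, B, C, D, E = 20*5 = 100 chips; eligible B, C, D, E
Layer 21-75: A 1 + B 55 + C 55 + E 55 = 166 chips; eligible B, C, E

Pot 1: 100 chips, eligible: B, C, D, E
Pot 2: 166 chips, eligible: B, C, E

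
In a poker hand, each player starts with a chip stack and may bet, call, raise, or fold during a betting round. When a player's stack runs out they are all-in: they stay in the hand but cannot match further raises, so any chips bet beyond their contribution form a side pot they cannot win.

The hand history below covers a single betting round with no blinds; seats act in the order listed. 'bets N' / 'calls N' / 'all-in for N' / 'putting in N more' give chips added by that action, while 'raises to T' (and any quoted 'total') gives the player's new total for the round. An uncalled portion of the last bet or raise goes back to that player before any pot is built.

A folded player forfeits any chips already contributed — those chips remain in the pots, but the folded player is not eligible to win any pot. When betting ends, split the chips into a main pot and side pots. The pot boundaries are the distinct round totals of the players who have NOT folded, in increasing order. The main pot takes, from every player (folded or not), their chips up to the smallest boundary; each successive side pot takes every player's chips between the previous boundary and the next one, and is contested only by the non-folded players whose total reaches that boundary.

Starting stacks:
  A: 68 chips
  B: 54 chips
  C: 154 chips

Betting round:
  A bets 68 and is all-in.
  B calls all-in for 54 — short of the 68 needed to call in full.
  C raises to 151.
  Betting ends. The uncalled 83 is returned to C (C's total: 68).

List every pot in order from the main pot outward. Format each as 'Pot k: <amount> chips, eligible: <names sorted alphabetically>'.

Contributions (after 83 returned to C): A=68, B=54, C=68
Pot levels (distinct totals of non-folded players): 54, 68
Layer 1-54: 54 each from A, B, C = 54*3 = 162 chips; eligible A, B, C
Layer 55-68: 14 each from A, C = 14*2 = 28 chips; eligible A, C

Pot 1: 162 chips, eligible: A, B, C
Pot 2: 28 chips, eligible: A, C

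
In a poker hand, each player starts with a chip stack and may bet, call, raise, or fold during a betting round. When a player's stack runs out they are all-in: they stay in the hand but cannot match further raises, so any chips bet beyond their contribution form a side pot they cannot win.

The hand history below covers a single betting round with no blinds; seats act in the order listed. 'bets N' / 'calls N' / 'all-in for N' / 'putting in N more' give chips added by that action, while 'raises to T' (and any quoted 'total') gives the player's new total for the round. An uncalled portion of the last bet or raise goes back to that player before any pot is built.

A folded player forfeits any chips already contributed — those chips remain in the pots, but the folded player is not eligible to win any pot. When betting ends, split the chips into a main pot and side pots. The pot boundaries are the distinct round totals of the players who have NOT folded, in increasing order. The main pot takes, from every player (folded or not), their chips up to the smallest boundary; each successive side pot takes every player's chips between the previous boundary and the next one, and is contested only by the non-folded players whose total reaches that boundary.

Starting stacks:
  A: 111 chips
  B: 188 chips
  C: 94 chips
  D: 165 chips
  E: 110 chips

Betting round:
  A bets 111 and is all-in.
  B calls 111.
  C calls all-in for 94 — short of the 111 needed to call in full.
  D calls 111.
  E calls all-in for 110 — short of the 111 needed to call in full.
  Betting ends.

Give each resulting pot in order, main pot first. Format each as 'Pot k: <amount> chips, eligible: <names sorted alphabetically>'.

Contributions: A=111, B=111, C=94, D=111, E=110
Pot levels (distinct totals of non-folded players): 94, 110, 111
Layer 1-94: 94 each from A, B, C, D, E = 94*5 = 470 chips; eligible A, B, C, D, E
Layer 95-110: 16 each from A, B, D, E = 16*4 = 64 chips; eligible A, B, D, E
Layer 111-111: 1 each from A, B, D = 1*3 = 3 chips; eligible A, B, D

Pot 1: 470 chips, eligible: A, B, C, D, E
Pot 2: 64 chips, eligible: A, B, D, E
Pot 3: 3 chips, eligible: A, B, D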